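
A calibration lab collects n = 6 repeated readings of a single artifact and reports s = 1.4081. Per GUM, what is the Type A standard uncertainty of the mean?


u_A = s / sqrt(n)
u_A = 1.4081 / sqrt(6)
u_A = 1.4081 / 2.4494897
u_A = 0.5749

0.5749


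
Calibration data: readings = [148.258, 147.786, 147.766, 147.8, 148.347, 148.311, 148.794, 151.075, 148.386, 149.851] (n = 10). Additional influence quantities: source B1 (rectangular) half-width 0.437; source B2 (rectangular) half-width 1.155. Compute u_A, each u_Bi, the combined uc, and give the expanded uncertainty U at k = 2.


mean = (148.258 + 147.786 + 147.766 + 147.8 + 148.347 + 148.311 + 148.794 + 151.075 + 148.386 + 149.851) / 10 = 148.6374
s = sqrt(sum((x - mean)^2)/(n-1)) = 1.0552891
u_A = s / sqrt(n) = 1.0552891 / sqrt(10) = 0.33371171
u_B1 = 0.437 / sqrt(3) = 0.25230207
u_B2 = 1.155 / sqrt(3) = 0.66683956
uc = sqrt(0.33371171^2 + 0.25230207^2 + 0.66683956^2) = 0.78720699
U = k * uc = 2 * 0.78720699
U = 1.5744

1.5744


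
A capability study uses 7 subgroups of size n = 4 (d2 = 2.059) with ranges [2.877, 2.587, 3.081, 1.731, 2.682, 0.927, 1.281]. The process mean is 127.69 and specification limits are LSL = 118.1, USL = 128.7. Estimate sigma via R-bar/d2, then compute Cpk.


R_bar = (2.877 + 2.587 + 3.081 + 1.731 + 2.682 + 0.927 + 1.281) / 7 = 2.1665714
sigma = R_bar / d2 = 2.1665714 / 2.059 = 1.0522445
Cp = (USL - LSL)/(6*sigma) = (128.7 - 118.1)/(6*1.0522445) = 1.6790
Cpu = (128.7 - 127.69)/(3*1.0522445) = 0.3200
Cpl = (127.69 - 118.1)/(3*1.0522445) = 3.0380
Cpk = min(Cpu, Cpl) = 0.3200

0.3200


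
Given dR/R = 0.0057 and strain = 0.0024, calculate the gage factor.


GF = (dR/R) / epsilon
= 0.0057 / 0.0024
= 2.3750

2.3750


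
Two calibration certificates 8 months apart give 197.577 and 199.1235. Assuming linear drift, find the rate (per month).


rate = (v2 - v1) / months
= (199.1235 - 197.577) / 8
= 1.5465 / 8
= 0.1933

0.1933


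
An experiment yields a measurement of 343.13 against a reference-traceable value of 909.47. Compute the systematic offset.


Systematic error = measured - true
= 343.13 - 909.47
= -566.3400

-566.3400


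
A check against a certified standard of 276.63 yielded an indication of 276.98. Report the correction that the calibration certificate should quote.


Correction = standard - reading
= 276.63 - 276.98
= -0.3500

-0.3500


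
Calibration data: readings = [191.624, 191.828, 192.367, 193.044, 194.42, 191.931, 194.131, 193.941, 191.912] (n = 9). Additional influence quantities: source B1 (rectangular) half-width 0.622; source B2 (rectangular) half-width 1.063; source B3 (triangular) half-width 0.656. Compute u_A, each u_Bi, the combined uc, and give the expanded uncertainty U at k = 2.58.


mean = (191.624 + 191.828 + 192.367 + 193.044 + 194.42 + 191.931 + 194.131 + 193.941 + 191.912) / 9 = 192.7997778
s = sqrt(sum((x - mean)^2)/(n-1)) = 1.107719
u_A = s / sqrt(n) = 1.107719 / sqrt(9) = 0.36923967
u_B1 = 0.622 / sqrt(3) = 0.35911187
u_B2 = 1.063 / sqrt(3) = 0.61372334
u_B3 = 0.656 / sqrt(6) = 0.26781088
uc = sqrt(0.36923967^2 + 0.35911187^2 + 0.61372334^2 + 0.26781088^2) = 0.84479481
U = k * uc = 2.58 * 0.84479481
U = 2.1796

2.1796


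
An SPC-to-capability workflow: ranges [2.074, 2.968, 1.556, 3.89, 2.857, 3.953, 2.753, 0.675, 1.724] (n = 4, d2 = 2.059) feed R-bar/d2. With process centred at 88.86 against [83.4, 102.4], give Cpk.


R_bar = (2.074 + 2.968 + 1.556 + 3.89 + 2.857 + 3.953 + 2.753 + 0.675 + 1.724) / 9 = 2.4944444
sigma = R_bar / d2 = 2.4944444 / 2.059 = 1.2114834
Cp = (USL - LSL)/(6*sigma) = (102.4 - 83.4)/(6*1.2114834) = 2.6139
Cpu = (102.4 - 88.86)/(3*1.2114834) = 3.7255
Cpl = (88.86 - 83.4)/(3*1.2114834) = 1.5023
Cpk = min(Cpu, Cpl) = 1.5023

1.5023


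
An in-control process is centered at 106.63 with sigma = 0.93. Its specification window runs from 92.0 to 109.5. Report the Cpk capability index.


Cpu = (USL - mean) / (3*sigma) = (109.5 - 106.63) / (3*0.93) = 1.0287
Cpl = (mean - LSL) / (3*sigma) = (106.63 - 92.0) / (3*0.93) = 5.2437
Cpk = min(Cpu, Cpl) = 1.0287

1.0287


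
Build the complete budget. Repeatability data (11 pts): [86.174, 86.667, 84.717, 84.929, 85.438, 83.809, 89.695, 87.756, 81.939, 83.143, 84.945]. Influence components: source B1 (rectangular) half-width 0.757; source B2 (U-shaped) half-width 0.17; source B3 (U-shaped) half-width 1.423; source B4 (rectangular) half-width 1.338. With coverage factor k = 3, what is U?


mean = (86.174 + 86.667 + 84.717 + 84.929 + 85.438 + 83.809 + 89.695 + 87.756 + 81.939 + 83.143 + 84.945) / 11 = 85.38290909
s = sqrt(sum((x - mean)^2)/(n-1)) = 2.1610082
u_A = s / sqrt(n) = 2.1610082 / sqrt(11) = 0.65156849
u_B1 = 0.757 / sqrt(3) = 0.43705415
u_B2 = 0.17 / sqrt(2) = 0.12020815
u_B3 = 1.423 / sqrt(2) = 1.0062129
u_B4 = 1.338 / sqrt(3) = 0.77249466
uc = sqrt(0.65156849^2 + 0.43705415^2 + 0.12020815^2 + 1.0062129^2 + 0.77249466^2) = 1.4964024
U = k * uc = 3 * 1.4964024
U = 4.4892

4.4892


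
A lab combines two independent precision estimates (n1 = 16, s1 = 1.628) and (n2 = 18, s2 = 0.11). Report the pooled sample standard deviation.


s_p = sqrt(((n1-1)*s1^2 + (n2-1)*s2^2) / (n1+n2-2))
numerator = (16-1)*1.628^2 + (18-1)*0.11^2 = 39.75576 + 0.2057 = 39.96146
denominator = 16 + 18 - 2 = 32
s_p^2 = 39.96146 / 32 = 1.2487956
s_p = sqrt(1.2487956) = 1.1175

1.1175


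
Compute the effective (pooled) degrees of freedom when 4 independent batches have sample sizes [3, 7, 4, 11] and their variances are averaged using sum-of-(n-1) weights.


nu = sum_i (n_i - 1)
nu = ((3 - 1) + (7 - 1) + (4 - 1) + (11 - 1))
nu = 2 + 6 + 3 + 10
nu = 21

21


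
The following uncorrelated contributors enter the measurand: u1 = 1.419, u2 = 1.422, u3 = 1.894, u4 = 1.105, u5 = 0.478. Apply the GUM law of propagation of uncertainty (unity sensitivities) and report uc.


uc = sqrt(1.419^2 + 1.422^2 + 1.894^2 + 1.105^2 + 0.478^2)
uc = sqrt(9.07239)
uc = 3.0120

3.0120


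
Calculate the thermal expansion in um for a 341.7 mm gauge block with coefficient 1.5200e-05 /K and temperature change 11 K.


dL = L * alpha * dT
= 341.7 * 1.5200e-05 * 11
= 0.0571322 mm
dL_um = 0.0571322 * 1000 = 57.1322 um

57.1322


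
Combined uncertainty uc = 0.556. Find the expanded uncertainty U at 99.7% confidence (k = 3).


U = k * uc
U = 3 * 0.556
U = 1.6680

1.6680


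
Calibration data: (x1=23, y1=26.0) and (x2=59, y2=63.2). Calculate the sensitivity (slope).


slope = (y2 - y1) / (x2 - x1)
= (63.2 - 26.0) / (59 - 23)
= 37.2000 / 36
= 1.0333

1.0333


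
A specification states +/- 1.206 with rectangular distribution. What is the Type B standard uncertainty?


u_B = half_width / sqrt(3)
u_B = 1.206 / 1.7320508
u_B = 0.6963

0.6963


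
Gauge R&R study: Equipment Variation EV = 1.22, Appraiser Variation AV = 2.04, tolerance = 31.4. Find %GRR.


GRR = sqrt(EV^2 + AV^2) = sqrt(1.22^2 + 2.04^2) = 2.3769729
%GRR = GRR / tol * 100 = 2.3769729 / 31.4 * 100
%GRR = 7.5700

7.5700


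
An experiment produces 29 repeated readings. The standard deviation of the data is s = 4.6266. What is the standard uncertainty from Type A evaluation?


u_A = s / sqrt(n)
u_A = 4.6266 / sqrt(29)
u_A = 4.6266 / 5.3851648
u_A = 0.8591

0.8591


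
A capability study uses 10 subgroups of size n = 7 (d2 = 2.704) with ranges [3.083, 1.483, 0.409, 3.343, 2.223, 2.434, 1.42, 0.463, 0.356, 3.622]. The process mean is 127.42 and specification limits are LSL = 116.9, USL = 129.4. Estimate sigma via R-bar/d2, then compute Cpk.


R_bar = (3.083 + 1.483 + 0.409 + 3.343 + 2.223 + 2.434 + 1.42 + 0.463 + 0.356 + 3.622) / 10 = 1.8836
sigma = R_bar / d2 = 1.8836 / 2.704 = 0.69659763
Cp = (USL - LSL)/(6*sigma) = (129.4 - 116.9)/(6*0.69659763) = 2.9907
Cpu = (129.4 - 127.42)/(3*0.69659763) = 0.9475
Cpl = (127.42 - 116.9)/(3*0.69659763) = 5.0340
Cpk = min(Cpu, Cpl) = 0.9475

0.9475


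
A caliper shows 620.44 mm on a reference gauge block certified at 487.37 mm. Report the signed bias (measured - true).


Systematic error = measured - true
= 620.44 - 487.37
= 133.0700

133.0700


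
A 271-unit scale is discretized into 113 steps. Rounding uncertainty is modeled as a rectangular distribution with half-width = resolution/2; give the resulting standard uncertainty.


resolution = range / divisions
resolution = 271 / 113 = 2.3982301
u_res = resolution / (2*sqrt(3))
u_res = 2.3982301 / 3.4641016
u_res = 0.6923

0.6923


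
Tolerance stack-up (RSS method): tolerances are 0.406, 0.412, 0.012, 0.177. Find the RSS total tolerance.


RSS = sqrt(0.406^2 + 0.412^2 + 0.012^2 + 0.177^2)
= sqrt(0.366053)
= 0.6050

0.6050


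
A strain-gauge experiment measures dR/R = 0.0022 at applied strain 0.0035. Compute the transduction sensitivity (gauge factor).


GF = (dR/R) / epsilon
= 0.0022 / 0.0035
= 0.6286

0.6286


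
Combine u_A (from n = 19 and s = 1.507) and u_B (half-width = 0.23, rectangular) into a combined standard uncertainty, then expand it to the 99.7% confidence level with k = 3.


u_A = s / sqrt(n) = 1.507 / sqrt(19) = 0.34572951
u_B = half_width / sqrt(3) = 0.23 / sqrt(3) = 0.13279056
uc = sqrt(u_A^2 + u_B^2) = sqrt(0.34572951^2 + 0.13279056^2) = 0.37035419
U = k * uc = 3 * 0.37035419
U = 1.1111

1.1111


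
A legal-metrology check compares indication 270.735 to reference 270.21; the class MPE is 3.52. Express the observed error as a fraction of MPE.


e = indication - reference = 270.735 - 270.21 = 0.5250
|e| = 0.5250
ratio = |e| / MPE = 0.5250 / 3.52
ratio = 0.1491

0.1491


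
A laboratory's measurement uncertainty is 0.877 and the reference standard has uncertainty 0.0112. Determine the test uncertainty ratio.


TUR = u_lab / u_ref
= 0.877 / 0.0112
= 78.3036

78.3036


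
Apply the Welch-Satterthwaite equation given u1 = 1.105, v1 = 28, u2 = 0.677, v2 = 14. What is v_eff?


uc = sqrt(u1^2 + u2^2) = sqrt(1.105^2 + 0.677^2) = 1.2958989
v_eff = uc^4 / (u1^4/v1 + u2^4/v2)
= 1.2958989^4 / (1.105^4/28 + 0.677^4/14)
= 2.8202297 / 0.068251178
v_eff = 41.3213

41.3213


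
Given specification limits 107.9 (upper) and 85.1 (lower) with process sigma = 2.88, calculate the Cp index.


Cp = (USL - LSL) / (6 * sigma)
= (107.9 - 85.1) / (6 * 2.88)
= 22.8000 / 17.2800
= 1.3194

1.3194


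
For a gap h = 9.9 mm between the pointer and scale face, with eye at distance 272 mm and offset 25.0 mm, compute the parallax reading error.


error = h * offset / d
= 9.9 * 25.0 / 272
= 0.9099

0.9099


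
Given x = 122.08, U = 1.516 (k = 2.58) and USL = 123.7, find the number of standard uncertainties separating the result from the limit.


u = U / k = 1.516 / 2.58 = 0.5875969
margin = |USL - x| = |123.7 - 122.08| = 1.62
z = margin / u = 1.62 / 0.5875969
z = 2.7570

2.7570


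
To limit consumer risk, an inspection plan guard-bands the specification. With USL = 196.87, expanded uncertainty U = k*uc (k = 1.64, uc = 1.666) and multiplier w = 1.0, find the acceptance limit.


U = k * uc = 1.64 * 1.666 = 2.73224
guard band g = w * U = 1.0 * 2.73224 = 2.73224
AL = USL - g = 196.87 - 2.73224
AL = 194.1378

194.1378


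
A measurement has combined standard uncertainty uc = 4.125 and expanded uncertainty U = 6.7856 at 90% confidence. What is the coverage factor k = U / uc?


k = U / uc
k = 6.7856 / 4.125
k = 1.645

1.645


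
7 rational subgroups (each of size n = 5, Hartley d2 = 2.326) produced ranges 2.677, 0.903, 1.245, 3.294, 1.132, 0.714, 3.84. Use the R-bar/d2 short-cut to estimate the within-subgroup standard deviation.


R_bar = (2.677 + 0.903 + 1.245 + 3.294 + 1.132 + 0.714 + 3.84) / 7
R_bar = 13.805 / 7 = 1.9721429
sigma_hat = R_bar / d2 = 1.9721429 / 2.326 = 0.8479

0.8479


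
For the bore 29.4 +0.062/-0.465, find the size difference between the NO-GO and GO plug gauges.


GO = nominal - lower_tol (smallest hole = maximum material condition)
GO = 29.4 - 0.465 = 28.935
NO-GO = nominal + upper_tol (largest hole = least material condition)
NO-GO = 29.4 + 0.062 = 29.462
spread = NO-GO - GO = 29.462 - 28.935 = 0.5270

0.5270


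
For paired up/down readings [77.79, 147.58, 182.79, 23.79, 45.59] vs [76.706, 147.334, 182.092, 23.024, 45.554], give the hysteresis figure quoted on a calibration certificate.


|77.79 - 76.706| = 1.0840
|147.58 - 147.334| = 0.2460
|182.79 - 182.092| = 0.6980
|23.79 - 23.024| = 0.7660
|45.59 - 45.554| = 0.0360
hysteresis = max(diffs) = 1.0840

1.0840


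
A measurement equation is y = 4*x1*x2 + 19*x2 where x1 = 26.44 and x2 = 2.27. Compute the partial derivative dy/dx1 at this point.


y = 4*x1*x2 + 19*x2
dy/dx1 = 4*x2
Evaluate at x2 = 2.27: c1 = 4 * 2.27
c1 = 9.0800

9.0800


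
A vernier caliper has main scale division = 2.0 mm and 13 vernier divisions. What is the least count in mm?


LC = MSD / n_div
= 2.0 / 13
= 0.1538

0.1538


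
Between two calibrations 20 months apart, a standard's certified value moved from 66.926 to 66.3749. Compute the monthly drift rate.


rate = (v2 - v1) / months
= (66.3749 - 66.926) / 20
= -0.5511 / 20
= -0.0276

-0.0276


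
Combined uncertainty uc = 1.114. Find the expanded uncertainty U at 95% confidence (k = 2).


U = k * uc
U = 2 * 1.114
U = 2.2280

2.2280


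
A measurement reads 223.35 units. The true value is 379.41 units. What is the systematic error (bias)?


Systematic error = measured - true
= 223.35 - 379.41
= -156.0600

-156.0600


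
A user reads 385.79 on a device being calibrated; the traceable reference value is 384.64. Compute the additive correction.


Correction = standard - reading
= 384.64 - 385.79
= -1.1500

-1.1500


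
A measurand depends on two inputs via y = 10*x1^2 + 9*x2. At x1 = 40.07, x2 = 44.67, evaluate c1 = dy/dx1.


y = 10*x1^2 + 9*x2
dy/dx1 = 2*10*x1
Evaluate at x1 = 40.07: c1 = 20 * 40.07
c1 = 801.4000

801.4000


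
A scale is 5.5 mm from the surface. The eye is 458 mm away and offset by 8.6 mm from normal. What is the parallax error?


error = h * offset / d
= 5.5 * 8.6 / 458
= 0.1033

0.1033


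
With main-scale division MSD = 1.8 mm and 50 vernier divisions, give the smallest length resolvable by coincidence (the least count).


LC = MSD / n_div
= 1.8 / 50
= 0.0360

0.0360


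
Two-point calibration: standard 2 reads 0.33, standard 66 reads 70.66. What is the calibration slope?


slope = (y2 - y1) / (x2 - x1)
= (70.66 - 0.33) / (66 - 2)
= 70.3300 / 64
= 1.0989

1.0989


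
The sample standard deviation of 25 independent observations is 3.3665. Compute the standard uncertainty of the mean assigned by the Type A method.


u_A = s / sqrt(n)
u_A = 3.3665 / sqrt(25)
u_A = 3.3665 / 5
u_A = 0.6733

0.6733


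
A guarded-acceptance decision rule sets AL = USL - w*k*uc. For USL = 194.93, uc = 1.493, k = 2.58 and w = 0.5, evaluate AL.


U = k * uc = 2.58 * 1.493 = 3.85194
guard band g = w * U = 0.5 * 3.85194 = 1.92597
AL = USL - g = 194.93 - 1.92597
AL = 193.0040

193.0040


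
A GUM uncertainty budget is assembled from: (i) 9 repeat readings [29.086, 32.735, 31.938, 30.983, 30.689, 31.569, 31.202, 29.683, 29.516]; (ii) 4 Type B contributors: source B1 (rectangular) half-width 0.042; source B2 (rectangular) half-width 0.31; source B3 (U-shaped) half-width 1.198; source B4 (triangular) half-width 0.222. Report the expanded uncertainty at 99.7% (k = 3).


mean = (29.086 + 32.735 + 31.938 + 30.983 + 30.689 + 31.569 + 31.202 + 29.683 + 29.516) / 9 = 30.82233333
s = sqrt(sum((x - mean)^2)/(n-1)) = 1.207668
u_A = s / sqrt(n) = 1.207668 / sqrt(9) = 0.402556
u_B1 = 0.042 / sqrt(3) = 0.024248711
u_B2 = 0.31 / sqrt(3) = 0.17897858
u_B3 = 1.198 / sqrt(2) = 0.84711392
u_B4 = 0.222 / sqrt(6) = 0.09063112
uc = sqrt(0.402556^2 + 0.024248711^2 + 0.17897858^2 + 0.84711392^2 + 0.09063112^2) = 0.959421
U = k * uc = 3 * 0.959421
U = 2.8783

2.8783


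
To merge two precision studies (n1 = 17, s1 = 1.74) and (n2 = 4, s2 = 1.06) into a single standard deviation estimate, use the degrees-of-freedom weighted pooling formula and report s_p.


s_p = sqrt(((n1-1)*s1^2 + (n2-1)*s2^2) / (n1+n2-2))
numerator = (17-1)*1.74^2 + (4-1)*1.06^2 = 48.4416 + 3.3708 = 51.8124
denominator = 17 + 4 - 2 = 19
s_p^2 = 51.8124 / 19 = 2.7269684
s_p = sqrt(2.7269684) = 1.6514

1.6514


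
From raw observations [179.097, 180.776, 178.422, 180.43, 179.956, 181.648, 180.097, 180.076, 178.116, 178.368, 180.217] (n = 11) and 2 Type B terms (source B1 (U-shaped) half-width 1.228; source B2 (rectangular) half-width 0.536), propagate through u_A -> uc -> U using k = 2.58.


mean = (179.097 + 180.776 + 178.422 + 180.43 + 179.956 + 181.648 + 180.097 + 180.076 + 178.116 + 178.368 + 180.217) / 11 = 179.7457273
s = sqrt(sum((x - mean)^2)/(n-1)) = 1.1124011
u_A = s / sqrt(n) = 1.1124011 / sqrt(11) = 0.33540155
u_B1 = 1.228 / sqrt(2) = 0.86832713
u_B2 = 0.536 / sqrt(3) = 0.30945974
uc = sqrt(0.33540155^2 + 0.86832713^2 + 0.30945974^2) = 0.98094421
U = k * uc = 2.58 * 0.98094421
U = 2.5308

2.5308


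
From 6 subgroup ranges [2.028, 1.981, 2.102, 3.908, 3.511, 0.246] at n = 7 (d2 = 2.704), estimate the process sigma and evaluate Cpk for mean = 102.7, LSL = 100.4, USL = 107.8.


R_bar = (2.028 + 1.981 + 2.102 + 3.908 + 3.511 + 0.246) / 6 = 2.296
sigma = R_bar / d2 = 2.296 / 2.704 = 0.84911243
Cp = (USL - LSL)/(6*sigma) = (107.8 - 100.4)/(6*0.84911243) = 1.4525
Cpu = (107.8 - 102.7)/(3*0.84911243) = 2.0021
Cpl = (102.7 - 100.4)/(3*0.84911243) = 0.9029
Cpk = min(Cpu, Cpl) = 0.9029

0.9029


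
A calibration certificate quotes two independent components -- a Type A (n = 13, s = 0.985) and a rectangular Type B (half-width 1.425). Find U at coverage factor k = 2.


u_A = s / sqrt(n) = 0.985 / sqrt(13) = 0.27318985
u_B = half_width / sqrt(3) = 1.425 / sqrt(3) = 0.82272413
uc = sqrt(u_A^2 + u_B^2) = sqrt(0.27318985^2 + 0.82272413^2) = 0.86689543
U = k * uc = 2 * 0.86689543
U = 1.7338

1.7338


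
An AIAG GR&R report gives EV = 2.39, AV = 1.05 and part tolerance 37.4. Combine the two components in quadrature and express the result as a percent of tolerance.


GRR = sqrt(EV^2 + AV^2) = sqrt(2.39^2 + 1.05^2) = 2.6104789
%GRR = GRR / tol * 100 = 2.6104789 / 37.4 * 100
%GRR = 6.9799

6.9799


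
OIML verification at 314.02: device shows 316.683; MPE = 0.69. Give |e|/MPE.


e = indication - reference = 316.683 - 314.02 = 2.6630
|e| = 2.6630
ratio = |e| / MPE = 2.6630 / 0.69
ratio = 3.8594

3.8594


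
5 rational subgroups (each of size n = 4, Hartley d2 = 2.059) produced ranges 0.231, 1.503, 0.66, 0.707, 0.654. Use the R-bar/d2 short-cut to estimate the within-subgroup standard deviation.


R_bar = (0.231 + 1.503 + 0.66 + 0.707 + 0.654) / 5
R_bar = 3.755 / 5 = 0.751
sigma_hat = R_bar / d2 = 0.751 / 2.059 = 0.3647

0.3647


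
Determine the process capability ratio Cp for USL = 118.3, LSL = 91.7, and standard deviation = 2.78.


Cp = (USL - LSL) / (6 * sigma)
= (118.3 - 91.7) / (6 * 2.78)
= 26.6000 / 16.6800
= 1.5947

1.5947


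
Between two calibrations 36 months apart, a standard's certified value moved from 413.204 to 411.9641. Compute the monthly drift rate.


rate = (v2 - v1) / months
= (411.9641 - 413.204) / 36
= -1.2399 / 36
= -0.0344

-0.0344


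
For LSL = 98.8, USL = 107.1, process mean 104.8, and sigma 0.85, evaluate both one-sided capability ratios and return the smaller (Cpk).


Cpu = (USL - mean) / (3*sigma) = (107.1 - 104.8) / (3*0.85) = 0.9020
Cpl = (mean - LSL) / (3*sigma) = (104.8 - 98.8) / (3*0.85) = 2.3529
Cpk = min(Cpu, Cpl) = 0.9020

0.9020


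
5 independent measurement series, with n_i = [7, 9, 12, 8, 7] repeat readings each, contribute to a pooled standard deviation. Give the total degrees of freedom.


nu = sum_i (n_i - 1)
nu = ((7 - 1) + (9 - 1) + (12 - 1) + (8 - 1) + (7 - 1))
nu = 6 + 8 + 11 + 7 + 6
nu = 38

38


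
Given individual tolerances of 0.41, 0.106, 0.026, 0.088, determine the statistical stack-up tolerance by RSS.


RSS = sqrt(0.41^2 + 0.106^2 + 0.026^2 + 0.088^2)
= sqrt(0.187756)
= 0.4333

0.4333


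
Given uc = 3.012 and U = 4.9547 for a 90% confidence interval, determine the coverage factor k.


k = U / uc
k = 4.9547 / 3.012
k = 1.645

1.645


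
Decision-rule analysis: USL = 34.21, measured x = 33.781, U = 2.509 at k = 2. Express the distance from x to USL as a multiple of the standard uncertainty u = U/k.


u = U / k = 2.509 / 2 = 1.2545
margin = |USL - x| = |34.21 - 33.781| = 0.429
z = margin / u = 0.429 / 1.2545
z = 0.3420

0.3420


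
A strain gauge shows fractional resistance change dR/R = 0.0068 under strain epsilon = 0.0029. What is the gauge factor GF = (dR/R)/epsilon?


GF = (dR/R) / epsilon
= 0.0068 / 0.0029
= 2.3448

2.3448


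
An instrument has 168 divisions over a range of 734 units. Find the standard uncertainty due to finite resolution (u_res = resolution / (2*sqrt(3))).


resolution = range / divisions
resolution = 734 / 168 = 4.3690476
u_res = resolution / (2*sqrt(3))
u_res = 4.3690476 / 3.4641016
u_res = 1.2612

1.2612


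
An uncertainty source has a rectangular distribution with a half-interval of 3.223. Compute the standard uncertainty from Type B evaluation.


u_B = half_width / sqrt(3)
u_B = 3.223 / 1.7320508
u_B = 1.8608

1.8608


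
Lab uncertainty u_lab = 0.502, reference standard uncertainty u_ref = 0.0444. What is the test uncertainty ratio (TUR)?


TUR = u_lab / u_ref
= 0.502 / 0.0444
= 11.3063

11.3063


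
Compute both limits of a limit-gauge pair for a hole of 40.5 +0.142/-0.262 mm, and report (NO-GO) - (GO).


GO = nominal - lower_tol (smallest hole = maximum material condition)
GO = 40.5 - 0.262 = 40.238
NO-GO = nominal + upper_tol (largest hole = least material condition)
NO-GO = 40.5 + 0.142 = 40.642
spread = NO-GO - GO = 40.642 - 40.238 = 0.4040

0.4040


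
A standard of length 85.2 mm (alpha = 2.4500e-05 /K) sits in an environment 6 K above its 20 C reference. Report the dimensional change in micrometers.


dL = L * alpha * dT
= 85.2 * 2.4500e-05 * 6
= 0.0125244 mm
dL_um = 0.0125244 * 1000 = 12.5244 um

12.5244


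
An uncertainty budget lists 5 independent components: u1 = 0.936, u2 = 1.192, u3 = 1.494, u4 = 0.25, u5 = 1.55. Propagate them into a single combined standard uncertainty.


uc = sqrt(0.936^2 + 1.192^2 + 1.494^2 + 0.25^2 + 1.55^2)
uc = sqrt(6.993996)
uc = 2.6446

2.6446


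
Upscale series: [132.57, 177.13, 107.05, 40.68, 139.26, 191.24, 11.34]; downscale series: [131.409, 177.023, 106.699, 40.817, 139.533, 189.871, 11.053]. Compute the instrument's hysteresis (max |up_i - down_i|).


|132.57 - 131.409| = 1.1610
|177.13 - 177.023| = 0.1070
|107.05 - 106.699| = 0.3510
|40.68 - 40.817| = 0.1370
|139.26 - 139.533| = 0.2730
|191.24 - 189.871| = 1.3690
|11.34 - 11.053| = 0.2870
hysteresis = max(diffs) = 1.3690

1.3690


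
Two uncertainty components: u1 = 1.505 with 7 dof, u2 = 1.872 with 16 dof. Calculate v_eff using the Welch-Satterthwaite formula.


uc = sqrt(u1^2 + u2^2) = sqrt(1.505^2 + 1.872^2) = 2.4019594
v_eff = uc^4 / (u1^4/v1 + u2^4/v2)
= 2.4019594^4 / (1.505^4/7 + 1.872^4/16)
= 33.28608 / 1.5004497
v_eff = 22.1841

22.1841


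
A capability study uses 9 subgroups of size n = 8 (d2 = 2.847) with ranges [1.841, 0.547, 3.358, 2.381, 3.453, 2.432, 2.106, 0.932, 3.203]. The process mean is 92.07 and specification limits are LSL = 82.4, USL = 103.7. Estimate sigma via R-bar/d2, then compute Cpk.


R_bar = (1.841 + 0.547 + 3.358 + 2.381 + 3.453 + 2.432 + 2.106 + 0.932 + 3.203) / 9 = 2.2503333
sigma = R_bar / d2 = 2.2503333 / 2.847 = 0.79042266
Cp = (USL - LSL)/(6*sigma) = (103.7 - 82.4)/(6*0.79042266) = 4.4913
Cpu = (103.7 - 92.07)/(3*0.79042266) = 4.9045
Cpl = (92.07 - 82.4)/(3*0.79042266) = 4.0780
Cpk = min(Cpu, Cpl) = 4.0780

4.0780


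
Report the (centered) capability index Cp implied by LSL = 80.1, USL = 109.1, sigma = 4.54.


Cp = (USL - LSL) / (6 * sigma)
= (109.1 - 80.1) / (6 * 4.54)
= 29.0000 / 27.2400
= 1.0646

1.0646


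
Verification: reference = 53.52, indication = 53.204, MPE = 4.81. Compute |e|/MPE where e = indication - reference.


e = indication - reference = 53.204 - 53.52 = -0.3160
|e| = 0.3160
ratio = |e| / MPE = 0.3160 / 4.81
ratio = 0.0657

0.0657


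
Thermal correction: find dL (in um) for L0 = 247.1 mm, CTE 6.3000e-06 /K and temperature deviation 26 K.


dL = L * alpha * dT
= 247.1 * 6.3000e-06 * 26
= 0.0404750 mm
dL_um = 0.0404750 * 1000 = 40.4750 um

40.4750


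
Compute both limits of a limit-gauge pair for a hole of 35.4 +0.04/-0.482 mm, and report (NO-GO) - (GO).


GO = nominal - lower_tol (smallest hole = maximum material condition)
GO = 35.4 - 0.482 = 34.918
NO-GO = nominal + upper_tol (largest hole = least material condition)
NO-GO = 35.4 + 0.04 = 35.44
spread = NO-GO - GO = 35.44 - 34.918 = 0.5220

0.5220


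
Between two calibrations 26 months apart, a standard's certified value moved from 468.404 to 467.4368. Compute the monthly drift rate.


rate = (v2 - v1) / months
= (467.4368 - 468.404) / 26
= -0.9672 / 26
= -0.0372

-0.0372


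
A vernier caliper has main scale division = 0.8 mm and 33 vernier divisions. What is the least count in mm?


LC = MSD / n_div
= 0.8 / 33
= 0.0242

0.0242


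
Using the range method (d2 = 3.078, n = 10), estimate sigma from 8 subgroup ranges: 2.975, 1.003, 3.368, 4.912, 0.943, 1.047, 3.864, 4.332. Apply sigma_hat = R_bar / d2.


R_bar = (2.975 + 1.003 + 3.368 + 4.912 + 0.943 + 1.047 + 3.864 + 4.332) / 8
R_bar = 22.444 / 8 = 2.8055
sigma_hat = R_bar / d2 = 2.8055 / 3.078 = 0.9115

0.9115


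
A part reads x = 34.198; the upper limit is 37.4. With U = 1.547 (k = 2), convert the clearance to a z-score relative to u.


u = U / k = 1.547 / 2 = 0.7735
margin = |USL - x| = |37.4 - 34.198| = 3.202
z = margin / u = 3.202 / 0.7735
z = 4.1396

4.1396


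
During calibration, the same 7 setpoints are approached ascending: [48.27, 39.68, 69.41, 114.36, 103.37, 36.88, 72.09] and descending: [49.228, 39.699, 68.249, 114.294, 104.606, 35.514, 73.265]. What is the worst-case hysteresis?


|48.27 - 49.228| = 0.9580
|39.68 - 39.699| = 0.0190
|69.41 - 68.249| = 1.1610
|114.36 - 114.294| = 0.0660
|103.37 - 104.606| = 1.2360
|36.88 - 35.514| = 1.3660
|72.09 - 73.265| = 1.1750
hysteresis = max(diffs) = 1.3660

1.3660


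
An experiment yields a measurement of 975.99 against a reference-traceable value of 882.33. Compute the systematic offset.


Systematic error = measured - true
= 975.99 - 882.33
= 93.6600

93.6600


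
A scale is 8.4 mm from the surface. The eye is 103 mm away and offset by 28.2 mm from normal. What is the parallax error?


error = h * offset / d
= 8.4 * 28.2 / 103
= 2.2998

2.2998


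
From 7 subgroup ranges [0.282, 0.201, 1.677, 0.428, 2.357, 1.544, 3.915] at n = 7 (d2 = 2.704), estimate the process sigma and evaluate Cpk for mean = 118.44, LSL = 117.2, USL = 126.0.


R_bar = (0.282 + 0.201 + 1.677 + 0.428 + 2.357 + 1.544 + 3.915) / 7 = 1.4862857
sigma = R_bar / d2 = 1.4862857 / 2.704 = 0.54966187
Cp = (USL - LSL)/(6*sigma) = (126.0 - 117.2)/(6*0.54966187) = 2.6683
Cpu = (126.0 - 118.44)/(3*0.54966187) = 4.5846
Cpl = (118.44 - 117.2)/(3*0.54966187) = 0.7520
Cpk = min(Cpu, Cpl) = 0.7520

0.7520


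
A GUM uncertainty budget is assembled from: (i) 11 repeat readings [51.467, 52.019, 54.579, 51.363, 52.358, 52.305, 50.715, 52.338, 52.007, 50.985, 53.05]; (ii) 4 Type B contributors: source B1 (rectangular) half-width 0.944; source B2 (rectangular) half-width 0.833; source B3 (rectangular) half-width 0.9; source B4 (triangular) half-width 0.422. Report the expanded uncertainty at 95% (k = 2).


mean = (51.467 + 52.019 + 54.579 + 51.363 + 52.358 + 52.305 + 50.715 + 52.338 + 52.007 + 50.985 + 53.05) / 11 = 52.10781818
s = sqrt(sum((x - mean)^2)/(n-1)) = 1.0645666
u_A = s / sqrt(n) = 1.0645666 / sqrt(11) = 0.32097891
u_B1 = 0.944 / sqrt(3) = 0.54501865
u_B2 = 0.833 / sqrt(3) = 0.48093277
u_B3 = 0.9 / sqrt(3) = 0.51961524
u_B4 = 0.422 / sqrt(6) = 0.17228078
uc = sqrt(0.32097891^2 + 0.54501865^2 + 0.48093277^2 + 0.51961524^2 + 0.17228078^2) = 0.96490921
U = k * uc = 2 * 0.96490921
U = 1.9298

1.9298


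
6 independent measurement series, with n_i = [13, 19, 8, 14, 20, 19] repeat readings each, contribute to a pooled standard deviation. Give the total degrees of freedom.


nu = sum_i (n_i - 1)
nu = ((13 - 1) + (19 - 1) + (8 - 1) + (14 - 1) + (20 - 1) + (19 - 1))
nu = 12 + 18 + 7 + 13 + 19 + 18
nu = 87

87


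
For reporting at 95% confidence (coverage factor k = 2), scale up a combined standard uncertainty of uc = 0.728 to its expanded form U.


U = k * uc
U = 2 * 0.728
U = 1.4560

1.4560


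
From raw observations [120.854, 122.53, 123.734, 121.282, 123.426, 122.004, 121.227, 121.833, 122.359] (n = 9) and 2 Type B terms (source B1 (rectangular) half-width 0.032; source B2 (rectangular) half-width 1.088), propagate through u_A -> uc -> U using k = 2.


mean = (120.854 + 122.53 + 123.734 + 121.282 + 123.426 + 122.004 + 121.227 + 121.833 + 122.359) / 9 = 122.1387778
s = sqrt(sum((x - mean)^2)/(n-1)) = 0.98304079
u_A = s / sqrt(n) = 0.98304079 / sqrt(9) = 0.32768026
u_B1 = 0.032 / sqrt(3) = 0.018475209
u_B2 = 1.088 / sqrt(3) = 0.62815709
uc = sqrt(0.32768026^2 + 0.018475209^2 + 0.62815709^2) = 0.70872916
U = k * uc = 2 * 0.70872916
U = 1.4175

1.4175


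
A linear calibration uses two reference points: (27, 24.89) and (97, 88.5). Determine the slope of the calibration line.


slope = (y2 - y1) / (x2 - x1)
= (88.5 - 24.89) / (97 - 27)
= 63.6100 / 70
= 0.9087

0.9087


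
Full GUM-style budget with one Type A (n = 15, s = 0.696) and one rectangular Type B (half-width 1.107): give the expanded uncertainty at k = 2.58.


u_A = s / sqrt(n) = 0.696 / sqrt(15) = 0.17970643
u_B = half_width / sqrt(3) = 1.107 / sqrt(3) = 0.63912675
uc = sqrt(u_A^2 + u_B^2) = sqrt(0.17970643^2 + 0.63912675^2) = 0.66391069
U = k * uc = 2.58 * 0.66391069
U = 1.7129

1.7129


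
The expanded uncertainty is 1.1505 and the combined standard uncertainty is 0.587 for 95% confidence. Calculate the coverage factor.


k = U / uc
k = 1.1505 / 0.587
k = 1.96

1.96


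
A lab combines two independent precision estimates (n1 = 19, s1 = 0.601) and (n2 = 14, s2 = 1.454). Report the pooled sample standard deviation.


s_p = sqrt(((n1-1)*s1^2 + (n2-1)*s2^2) / (n1+n2-2))
numerator = (19-1)*0.601^2 + (14-1)*1.454^2 = 6.501618 + 27.483508 = 33.985126
denominator = 19 + 14 - 2 = 31
s_p^2 = 33.985126 / 31 = 1.0962944
s_p = sqrt(1.0962944) = 1.0470

1.0470


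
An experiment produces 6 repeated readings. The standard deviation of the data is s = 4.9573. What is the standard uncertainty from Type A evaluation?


u_A = s / sqrt(n)
u_A = 4.9573 / sqrt(6)
u_A = 4.9573 / 2.4494897
u_A = 2.0238

2.0238


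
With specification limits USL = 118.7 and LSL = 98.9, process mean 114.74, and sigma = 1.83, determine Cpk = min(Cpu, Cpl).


Cpu = (USL - mean) / (3*sigma) = (118.7 - 114.74) / (3*1.83) = 0.7213
Cpl = (mean - LSL) / (3*sigma) = (114.74 - 98.9) / (3*1.83) = 2.8852
Cpk = min(Cpu, Cpl) = 0.7213

0.7213


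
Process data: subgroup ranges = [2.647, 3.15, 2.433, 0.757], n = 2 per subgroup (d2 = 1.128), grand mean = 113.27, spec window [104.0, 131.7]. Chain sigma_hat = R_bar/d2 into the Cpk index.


R_bar = (2.647 + 3.15 + 2.433 + 0.757) / 4 = 2.24675
sigma = R_bar / d2 = 2.24675 / 1.128 = 1.9917996
Cp = (USL - LSL)/(6*sigma) = (131.7 - 104.0)/(6*1.9917996) = 2.3178
Cpu = (131.7 - 113.27)/(3*1.9917996) = 3.0843
Cpl = (113.27 - 104.0)/(3*1.9917996) = 1.5514
Cpk = min(Cpu, Cpl) = 1.5514

1.5514


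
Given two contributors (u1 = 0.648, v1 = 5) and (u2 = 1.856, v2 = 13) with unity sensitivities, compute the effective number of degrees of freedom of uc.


uc = sqrt(u1^2 + u2^2) = sqrt(0.648^2 + 1.856^2) = 1.9658688
v_eff = uc^4 / (u1^4/v1 + u2^4/v2)
= 1.9658688^4 / (0.648^4/5 + 1.856^4/13)
= 14.935443 / 0.94804896
v_eff = 15.7539

15.7539


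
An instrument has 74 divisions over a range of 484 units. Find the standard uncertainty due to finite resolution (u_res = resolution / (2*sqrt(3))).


resolution = range / divisions
resolution = 484 / 74 = 6.5405405
u_res = resolution / (2*sqrt(3))
u_res = 6.5405405 / 3.4641016
u_res = 1.8881

1.8881


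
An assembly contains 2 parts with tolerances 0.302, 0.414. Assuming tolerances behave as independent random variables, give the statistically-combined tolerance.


RSS = sqrt(0.302^2 + 0.414^2)
= sqrt(0.2626)
= 0.5124

0.5124


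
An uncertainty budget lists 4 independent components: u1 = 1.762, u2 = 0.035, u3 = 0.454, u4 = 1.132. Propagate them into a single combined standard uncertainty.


uc = sqrt(1.762^2 + 0.035^2 + 0.454^2 + 1.132^2)
uc = sqrt(4.593409)
uc = 2.1432

2.1432


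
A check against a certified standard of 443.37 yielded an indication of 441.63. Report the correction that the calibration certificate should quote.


Correction = standard - reading
= 443.37 - 441.63
= 1.7400

1.7400


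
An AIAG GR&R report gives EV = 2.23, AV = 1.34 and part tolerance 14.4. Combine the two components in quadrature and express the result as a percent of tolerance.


GRR = sqrt(EV^2 + AV^2) = sqrt(2.23^2 + 1.34^2) = 2.6016341
%GRR = GRR / tol * 100 = 2.6016341 / 14.4 * 100
%GRR = 18.0669

18.0669


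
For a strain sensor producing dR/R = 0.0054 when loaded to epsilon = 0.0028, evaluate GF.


GF = (dR/R) / epsilon
= 0.0054 / 0.0028
= 1.9286

1.9286


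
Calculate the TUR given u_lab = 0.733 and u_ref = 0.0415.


TUR = u_lab / u_ref
= 0.733 / 0.0415
= 17.6627

17.6627


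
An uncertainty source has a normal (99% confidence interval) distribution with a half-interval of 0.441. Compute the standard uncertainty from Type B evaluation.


u_B = half_width / 2.576
u_B = 0.441 / 2.576
u_B = 0.1712

0.1712


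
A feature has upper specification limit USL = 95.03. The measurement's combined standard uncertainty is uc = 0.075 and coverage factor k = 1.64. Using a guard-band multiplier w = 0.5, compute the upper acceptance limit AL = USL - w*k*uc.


U = k * uc = 1.64 * 0.075 = 0.123
guard band g = w * U = 0.5 * 0.123 = 0.0615
AL = USL - g = 95.03 - 0.0615
AL = 94.9685

94.9685


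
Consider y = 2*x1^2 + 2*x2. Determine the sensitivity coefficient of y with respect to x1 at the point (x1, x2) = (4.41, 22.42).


y = 2*x1^2 + 2*x2
dy/dx1 = 2*2*x1
Evaluate at x1 = 4.41: c1 = 4 * 4.41
c1 = 17.6400

17.6400


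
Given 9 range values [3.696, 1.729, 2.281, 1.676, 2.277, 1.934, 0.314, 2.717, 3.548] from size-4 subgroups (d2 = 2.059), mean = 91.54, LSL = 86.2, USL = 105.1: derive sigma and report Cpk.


R_bar = (3.696 + 1.729 + 2.281 + 1.676 + 2.277 + 1.934 + 0.314 + 2.717 + 3.548) / 9 = 2.2413333
sigma = R_bar / d2 = 2.2413333 / 2.059 = 1.0885543
Cp = (USL - LSL)/(6*sigma) = (105.1 - 86.2)/(6*1.0885543) = 2.8937
Cpu = (105.1 - 91.54)/(3*1.0885543) = 4.1523
Cpl = (91.54 - 86.2)/(3*1.0885543) = 1.6352
Cpk = min(Cpu, Cpl) = 1.6352

1.6352


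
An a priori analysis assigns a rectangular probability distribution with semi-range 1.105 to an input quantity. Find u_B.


u_B = half_width / sqrt(3)
u_B = 1.105 / 1.7320508
u_B = 0.6380

0.6380


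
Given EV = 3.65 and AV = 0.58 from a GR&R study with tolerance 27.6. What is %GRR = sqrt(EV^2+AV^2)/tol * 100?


GRR = sqrt(EV^2 + AV^2) = sqrt(3.65^2 + 0.58^2) = 3.6957949
%GRR = GRR / tol * 100 = 3.6957949 / 27.6 * 100
%GRR = 13.3906

13.3906


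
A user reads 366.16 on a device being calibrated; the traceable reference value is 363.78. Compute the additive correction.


Correction = standard - reading
= 363.78 - 366.16
= -2.3800

-2.3800


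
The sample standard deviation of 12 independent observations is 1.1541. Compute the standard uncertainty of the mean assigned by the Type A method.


u_A = s / sqrt(n)
u_A = 1.1541 / sqrt(12)
u_A = 1.1541 / 3.4641016
u_A = 0.3332

0.3332


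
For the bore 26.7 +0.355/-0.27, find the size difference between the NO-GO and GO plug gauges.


GO = nominal - lower_tol (smallest hole = maximum material condition)
GO = 26.7 - 0.27 = 26.43
NO-GO = nominal + upper_tol (largest hole = least material condition)
NO-GO = 26.7 + 0.355 = 27.055
spread = NO-GO - GO = 27.055 - 26.43 = 0.6250

0.6250


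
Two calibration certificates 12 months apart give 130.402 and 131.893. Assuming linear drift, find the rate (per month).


rate = (v2 - v1) / months
= (131.893 - 130.402) / 12
= 1.4910 / 12
= 0.1243

0.1243


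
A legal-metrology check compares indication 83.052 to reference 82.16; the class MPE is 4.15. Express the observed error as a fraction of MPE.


e = indication - reference = 83.052 - 82.16 = 0.8920
|e| = 0.8920
ratio = |e| / MPE = 0.8920 / 4.15
ratio = 0.2149

0.2149


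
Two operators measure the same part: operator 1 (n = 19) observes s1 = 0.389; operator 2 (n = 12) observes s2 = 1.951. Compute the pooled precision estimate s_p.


s_p = sqrt(((n1-1)*s1^2 + (n2-1)*s2^2) / (n1+n2-2))
numerator = (19-1)*0.389^2 + (12-1)*1.951^2 = 2.723778 + 41.870411 = 44.594189
denominator = 19 + 12 - 2 = 29
s_p^2 = 44.594189 / 29 = 1.5377307
s_p = sqrt(1.5377307) = 1.2401

1.2401


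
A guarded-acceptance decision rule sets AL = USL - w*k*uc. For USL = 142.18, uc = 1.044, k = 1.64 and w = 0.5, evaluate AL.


U = k * uc = 1.64 * 1.044 = 1.71216
guard band g = w * U = 0.5 * 1.71216 = 0.85608
AL = USL - g = 142.18 - 0.85608
AL = 141.3239

141.3239


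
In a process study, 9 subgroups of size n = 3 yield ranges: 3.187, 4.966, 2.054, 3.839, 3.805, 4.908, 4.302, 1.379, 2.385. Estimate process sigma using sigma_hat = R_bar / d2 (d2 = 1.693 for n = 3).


R_bar = (3.187 + 4.966 + 2.054 + 3.839 + 3.805 + 4.908 + 4.302 + 1.379 + 2.385) / 9
R_bar = 30.825 / 9 = 3.425
sigma_hat = R_bar / d2 = 3.425 / 1.693 = 2.0230

2.0230


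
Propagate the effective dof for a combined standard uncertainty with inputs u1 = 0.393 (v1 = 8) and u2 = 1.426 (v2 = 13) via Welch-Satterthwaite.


uc = sqrt(u1^2 + u2^2) = sqrt(0.393^2 + 1.426^2) = 1.4791636
v_eff = uc^4 / (u1^4/v1 + u2^4/v2)
= 1.4791636^4 / (0.393^4/8 + 1.426^4/13)
= 4.7870156 / 0.32106063
v_eff = 14.9100

14.9100


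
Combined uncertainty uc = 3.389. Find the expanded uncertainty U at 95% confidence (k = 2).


U = k * uc
U = 2 * 3.389
U = 6.7780

6.7780


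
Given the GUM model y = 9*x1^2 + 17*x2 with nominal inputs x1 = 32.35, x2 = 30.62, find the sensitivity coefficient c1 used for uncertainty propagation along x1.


y = 9*x1^2 + 17*x2
dy/dx1 = 2*9*x1
Evaluate at x1 = 32.35: c1 = 18 * 32.35
c1 = 582.3000

582.3000


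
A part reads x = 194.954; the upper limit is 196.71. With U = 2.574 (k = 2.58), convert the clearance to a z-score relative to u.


u = U / k = 2.574 / 2.58 = 0.99767442
margin = |USL - x| = |196.71 - 194.954| = 1.756
z = margin / u = 1.756 / 0.99767442
z = 1.7601

1.7601


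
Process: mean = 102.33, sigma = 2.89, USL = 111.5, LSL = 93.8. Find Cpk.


Cpu = (USL - mean) / (3*sigma) = (111.5 - 102.33) / (3*2.89) = 1.0577
Cpl = (mean - LSL) / (3*sigma) = (102.33 - 93.8) / (3*2.89) = 0.9839
Cpk = min(Cpu, Cpl) = 0.9839

0.9839


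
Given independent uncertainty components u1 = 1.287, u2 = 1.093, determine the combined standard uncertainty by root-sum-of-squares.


uc = sqrt(1.287^2 + 1.093^2)
uc = sqrt(2.851018)
uc = 1.6885

1.6885


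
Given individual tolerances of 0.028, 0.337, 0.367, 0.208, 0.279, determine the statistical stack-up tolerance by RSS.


RSS = sqrt(0.028^2 + 0.337^2 + 0.367^2 + 0.208^2 + 0.279^2)
= sqrt(0.370147)
= 0.6084

0.6084


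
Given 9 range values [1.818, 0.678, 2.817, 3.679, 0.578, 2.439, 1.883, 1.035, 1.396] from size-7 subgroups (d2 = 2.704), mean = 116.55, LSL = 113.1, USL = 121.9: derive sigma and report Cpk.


R_bar = (1.818 + 0.678 + 2.817 + 3.679 + 0.578 + 2.439 + 1.883 + 1.035 + 1.396) / 9 = 1.8136667
sigma = R_bar / d2 = 1.8136667 / 2.704 = 0.67073473
Cp = (USL - LSL)/(6*sigma) = (121.9 - 113.1)/(6*0.67073473) = 2.1867
Cpu = (121.9 - 116.55)/(3*0.67073473) = 2.6588
Cpl = (116.55 - 113.1)/(3*0.67073473) = 1.7145
Cpk = min(Cpu, Cpl) = 1.7145

1.7145
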